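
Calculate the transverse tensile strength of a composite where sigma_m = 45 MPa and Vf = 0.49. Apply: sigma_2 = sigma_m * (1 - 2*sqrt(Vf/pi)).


factor = 1 - 2*sqrt(0.49/pi) = 0.2101
sigma_2 = 45 * 0.2101 = 9.46 MPa

9.46 MPa


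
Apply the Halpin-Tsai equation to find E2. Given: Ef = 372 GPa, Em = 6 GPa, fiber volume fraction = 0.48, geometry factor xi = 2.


eta = (Ef/Em - 1)/(Ef/Em + xi) = (62.0 - 1)/(62.0 + 2) = 0.9531
E2 = Em*(1+xi*eta*Vf)/(1-eta*Vf) = 21.18 GPa

21.18 GPa


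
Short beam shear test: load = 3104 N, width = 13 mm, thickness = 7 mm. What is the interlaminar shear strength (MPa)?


ILSS = 3F/(4bh) = 3*3104/(4*13*7) = 25.58 MPa

25.58 MPa


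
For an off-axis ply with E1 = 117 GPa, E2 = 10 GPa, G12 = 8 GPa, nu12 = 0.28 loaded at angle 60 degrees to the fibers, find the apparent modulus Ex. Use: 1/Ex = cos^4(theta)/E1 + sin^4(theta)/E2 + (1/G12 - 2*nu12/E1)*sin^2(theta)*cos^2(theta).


cos^4(60) = 0.0625, sin^4(60) = 0.5625, sin^2(60)*cos^2(60) = 0.1875
1/G12 - 2*nu12/E1 = 1/8 - 2*0.28/117 = 0.120214 GPa^-1
1/Ex = 0.0625/117 + 0.5625/10 + 0.120214*0.1875 = 0.0793243 GPa^-1
Ex = 12.61 GPa

12.61 GPa


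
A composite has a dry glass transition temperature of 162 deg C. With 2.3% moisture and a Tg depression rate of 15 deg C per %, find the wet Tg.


Tg_wet = Tg_dry - k*moisture = 162 - 15*2.3 = 127.5 deg C

127.5 deg C


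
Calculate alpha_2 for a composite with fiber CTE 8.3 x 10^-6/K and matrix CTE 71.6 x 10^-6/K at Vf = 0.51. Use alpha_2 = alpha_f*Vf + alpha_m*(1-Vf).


alpha_2 = alpha_f*Vf + alpha_m*(1-Vf) = 8.3*0.51 + 71.6*0.49 = 39.3 x 10^-6/K

39.3 x 10^-6/K


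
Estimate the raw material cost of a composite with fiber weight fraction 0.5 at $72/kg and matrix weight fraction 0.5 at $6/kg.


Cost = cost_f*Wf + cost_m*Wm = 72*0.5 + 6*0.5 = $39.0/kg

$39.0/kg


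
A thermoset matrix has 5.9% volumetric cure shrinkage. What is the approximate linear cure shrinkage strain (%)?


Linear shrinkage ≈ vol_shrink/3 = 5.9/3 = 1.967%

1.967%


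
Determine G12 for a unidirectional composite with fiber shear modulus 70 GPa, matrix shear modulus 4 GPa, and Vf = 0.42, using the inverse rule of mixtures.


1/G12 = Vf/Gf + (1-Vf)/Gm = 0.42/70 + 0.58/4
G12 = 6.62 GPa

6.62 GPa


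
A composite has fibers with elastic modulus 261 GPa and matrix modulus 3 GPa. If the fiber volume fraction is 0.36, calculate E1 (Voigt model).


E1 = Ef*Vf + Em*(1-Vf) = 261*0.36 + 3*0.64 = 95.88 GPa

95.88 GPa


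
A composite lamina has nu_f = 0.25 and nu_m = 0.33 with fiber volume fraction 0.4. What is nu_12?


nu_12 = nu_f*Vf + nu_m*(1-Vf) = 0.25*0.4 + 0.33*0.6 = 0.298

0.298


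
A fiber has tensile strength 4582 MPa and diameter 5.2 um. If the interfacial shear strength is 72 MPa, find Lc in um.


Lc = sigma_f * d / (2 * tau_i) = 4582 * 5.2 / (2 * 72) = 165.5 um

165.5 um


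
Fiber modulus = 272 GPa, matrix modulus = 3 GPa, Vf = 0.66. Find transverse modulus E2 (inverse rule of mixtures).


1/E2 = Vf/Ef + (1-Vf)/Em = 0.66/272 + 0.34/3
E2 = 8.64 GPa

8.64 GPa


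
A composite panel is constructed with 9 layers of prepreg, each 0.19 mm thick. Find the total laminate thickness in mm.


h = n * t_ply = 9 * 0.19 = 1.71 mm

1.71 mm


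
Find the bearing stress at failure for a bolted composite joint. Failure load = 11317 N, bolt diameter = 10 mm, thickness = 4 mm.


sigma_br = F/(d*h) = 11317/(10*4) = 282.9 MPa

282.9 MPa


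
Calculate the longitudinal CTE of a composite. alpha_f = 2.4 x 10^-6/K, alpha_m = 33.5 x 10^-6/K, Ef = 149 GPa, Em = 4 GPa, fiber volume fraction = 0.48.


E1 = Ef*Vf + Em*(1-Vf) = 73.6
alpha_1 = (alpha_f*Ef*Vf + alpha_m*Em*(1-Vf))/E1 = 3.28 x 10^-6/K

3.28 x 10^-6/K


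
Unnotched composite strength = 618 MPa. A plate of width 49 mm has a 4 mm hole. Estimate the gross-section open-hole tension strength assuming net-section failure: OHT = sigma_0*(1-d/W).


OHT = sigma_0*(1-d/W) = 618*(1-4/49) = 567.6 MPa

567.6 MPa


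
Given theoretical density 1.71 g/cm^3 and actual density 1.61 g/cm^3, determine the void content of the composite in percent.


Void% = (rho_theo - rho_actual)/rho_theo * 100 = (1.71 - 1.61)/1.71 * 100 = 5.85%

5.85%


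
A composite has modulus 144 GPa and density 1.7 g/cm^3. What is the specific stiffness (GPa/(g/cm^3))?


Specific stiffness = E/rho = 144/1.7 = 84.7 GPa/(g/cm^3)

84.7 GPa/(g/cm^3)


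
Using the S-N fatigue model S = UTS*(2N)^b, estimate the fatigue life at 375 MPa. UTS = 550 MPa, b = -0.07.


N = 0.5 * (S/UTS)^(1/b) = 0.5 * (375/550)^(1/-0.07) = 118.8867 cycles

118.8867 cycles


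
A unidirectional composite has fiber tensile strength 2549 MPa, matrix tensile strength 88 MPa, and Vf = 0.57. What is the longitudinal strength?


sigma_1 = sigma_f*Vf + sigma_m*(1-Vf) = 2549*0.57 + 88*0.43 = 1490.8 MPa

1490.8 MPa


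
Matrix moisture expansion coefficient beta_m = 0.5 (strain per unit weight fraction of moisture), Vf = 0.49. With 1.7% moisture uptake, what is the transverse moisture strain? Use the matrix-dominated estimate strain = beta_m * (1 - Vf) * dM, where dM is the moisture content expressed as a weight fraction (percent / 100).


dM = 1.7/100 = 0.017
strain = beta_m * (1-Vf) * dM = 0.5 * 0.51 * 0.017 = 0.004335

0.004335


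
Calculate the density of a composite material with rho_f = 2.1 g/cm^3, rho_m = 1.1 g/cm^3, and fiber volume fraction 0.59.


rho_c = rho_f*Vf + rho_m*(1-Vf) = 2.1*0.59 + 1.1*0.41 = 1.69 g/cm^3

1.69 g/cm^3


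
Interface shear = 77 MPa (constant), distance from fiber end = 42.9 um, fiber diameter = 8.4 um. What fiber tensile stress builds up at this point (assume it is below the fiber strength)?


Force balance: sigma_f * (pi*d^2/4) = tau * (pi*d) * x  ->  sigma_f = 4 * tau * x / d
sigma_f = 4 * 77 * 42.9 / 8.4 = 1573.0 MPa

1573.0 MPa


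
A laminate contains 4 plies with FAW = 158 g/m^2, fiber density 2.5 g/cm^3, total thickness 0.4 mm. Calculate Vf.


Vf = n * FAW / (rho_f * h * 1000) = 4 * 158 / (2.5 * 0.4 * 1000) = 0.632

0.632


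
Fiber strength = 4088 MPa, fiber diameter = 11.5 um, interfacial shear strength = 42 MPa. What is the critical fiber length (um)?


Lc = sigma_f * d / (2 * tau_i) = 4088 * 11.5 / (2 * 42) = 559.7 um

559.7 um


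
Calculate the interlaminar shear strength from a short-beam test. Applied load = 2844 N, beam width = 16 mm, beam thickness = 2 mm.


ILSS = 3F/(4bh) = 3*2844/(4*16*2) = 66.66 MPa

66.66 MPa


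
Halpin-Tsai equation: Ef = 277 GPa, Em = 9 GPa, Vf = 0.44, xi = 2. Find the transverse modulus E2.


eta = (Ef/Em - 1)/(Ef/Em + xi) = (30.7778 - 1)/(30.7778 + 2) = 0.9085
E2 = Em*(1+xi*eta*Vf)/(1-eta*Vf) = 26.98 GPa

26.98 GPa


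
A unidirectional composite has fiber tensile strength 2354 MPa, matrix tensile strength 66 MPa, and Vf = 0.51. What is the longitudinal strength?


sigma_1 = sigma_f*Vf + sigma_m*(1-Vf) = 2354*0.51 + 66*0.49 = 1232.9 MPa

1232.9 MPa


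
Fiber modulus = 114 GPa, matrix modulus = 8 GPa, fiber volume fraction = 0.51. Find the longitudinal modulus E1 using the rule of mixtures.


E1 = Ef*Vf + Em*(1-Vf) = 114*0.51 + 8*0.49 = 62.06 GPa

62.06 GPa


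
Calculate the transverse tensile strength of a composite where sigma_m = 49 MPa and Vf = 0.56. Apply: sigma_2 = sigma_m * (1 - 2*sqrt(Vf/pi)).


factor = 1 - 2*sqrt(0.56/pi) = 0.1556
sigma_2 = 49 * 0.1556 = 7.62 MPa

7.62 MPa


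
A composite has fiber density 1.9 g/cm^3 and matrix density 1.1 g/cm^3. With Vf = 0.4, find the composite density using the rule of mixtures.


rho_c = rho_f*Vf + rho_m*(1-Vf) = 1.9*0.4 + 1.1*0.6 = 1.42 g/cm^3

1.42 g/cm^3


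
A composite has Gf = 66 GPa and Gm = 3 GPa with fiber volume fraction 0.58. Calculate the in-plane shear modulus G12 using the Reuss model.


1/G12 = Vf/Gf + (1-Vf)/Gm = 0.58/66 + 0.42/3
G12 = 6.72 GPa

6.72 GPa


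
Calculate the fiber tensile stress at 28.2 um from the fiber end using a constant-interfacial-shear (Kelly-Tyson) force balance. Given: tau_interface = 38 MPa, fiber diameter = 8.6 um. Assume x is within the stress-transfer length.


Force balance: sigma_f * (pi*d^2/4) = tau * (pi*d) * x  ->  sigma_f = 4 * tau * x / d
sigma_f = 4 * 38 * 28.2 / 8.6 = 498.4 MPa

498.4 MPa


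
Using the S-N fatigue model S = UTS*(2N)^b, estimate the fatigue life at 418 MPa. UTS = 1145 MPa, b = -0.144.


N = 0.5 * (S/UTS)^(1/b) = 0.5 * (418/1145)^(1/-0.144) = 547.0937 cycles

547.0937 cycles


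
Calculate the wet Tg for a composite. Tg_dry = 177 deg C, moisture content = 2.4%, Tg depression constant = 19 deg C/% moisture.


Tg_wet = Tg_dry - k*moisture = 177 - 19*2.4 = 131.4 deg C

131.4 deg C


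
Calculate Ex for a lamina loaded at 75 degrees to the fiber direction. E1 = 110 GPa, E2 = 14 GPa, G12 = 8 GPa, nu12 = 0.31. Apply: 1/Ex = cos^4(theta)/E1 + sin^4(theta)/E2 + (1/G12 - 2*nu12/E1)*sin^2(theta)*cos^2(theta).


cos^4(75) = 0.004487, sin^4(75) = 0.870513, sin^2(75)*cos^2(75) = 0.0625
1/G12 - 2*nu12/E1 = 1/8 - 2*0.31/110 = 0.119364 GPa^-1
1/Ex = 0.004487/110 + 0.870513/14 + 0.119364*0.0625 = 0.0696805 GPa^-1
Ex = 14.35 GPa

14.35 GPa


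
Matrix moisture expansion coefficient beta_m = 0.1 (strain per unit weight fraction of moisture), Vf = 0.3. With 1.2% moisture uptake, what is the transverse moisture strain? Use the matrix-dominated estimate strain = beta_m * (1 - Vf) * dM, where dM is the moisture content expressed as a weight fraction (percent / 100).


dM = 1.2/100 = 0.012
strain = beta_m * (1-Vf) * dM = 0.1 * 0.7 * 0.012 = 0.00084

0.00084


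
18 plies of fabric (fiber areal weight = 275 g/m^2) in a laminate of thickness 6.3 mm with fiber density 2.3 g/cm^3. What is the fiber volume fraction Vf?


Vf = n * FAW / (rho_f * h * 1000) = 18 * 275 / (2.3 * 6.3 * 1000) = 0.3416

0.3416


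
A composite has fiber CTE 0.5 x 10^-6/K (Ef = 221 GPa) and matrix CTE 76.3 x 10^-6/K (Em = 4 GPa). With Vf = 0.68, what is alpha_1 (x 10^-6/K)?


E1 = Ef*Vf + Em*(1-Vf) = 151.56
alpha_1 = (alpha_f*Ef*Vf + alpha_m*Em*(1-Vf))/E1 = 1.14 x 10^-6/K

1.14 x 10^-6/K


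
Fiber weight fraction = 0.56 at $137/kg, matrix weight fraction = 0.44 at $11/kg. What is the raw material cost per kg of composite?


Cost = cost_f*Wf + cost_m*Wm = 137*0.56 + 11*0.44 = $81.56/kg

$81.56/kg


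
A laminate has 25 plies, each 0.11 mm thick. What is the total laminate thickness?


h = n * t_ply = 25 * 0.11 = 2.75 mm

2.75 mm


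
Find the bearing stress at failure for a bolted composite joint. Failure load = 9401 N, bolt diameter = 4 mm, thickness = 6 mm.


sigma_br = F/(d*h) = 9401/(4*6) = 391.7 MPa

391.7 MPa


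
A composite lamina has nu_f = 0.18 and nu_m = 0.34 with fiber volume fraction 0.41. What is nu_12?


nu_12 = nu_f*Vf + nu_m*(1-Vf) = 0.18*0.41 + 0.34*0.59 = 0.2744

0.2744


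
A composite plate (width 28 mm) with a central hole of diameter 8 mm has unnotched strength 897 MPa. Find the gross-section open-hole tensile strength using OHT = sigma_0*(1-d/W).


OHT = sigma_0*(1-d/W) = 897*(1-8/28) = 640.7 MPa

640.7 MPa


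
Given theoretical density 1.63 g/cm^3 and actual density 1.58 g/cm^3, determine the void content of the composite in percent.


Void% = (rho_theo - rho_actual)/rho_theo * 100 = (1.63 - 1.58)/1.63 * 100 = 3.07%

3.07%


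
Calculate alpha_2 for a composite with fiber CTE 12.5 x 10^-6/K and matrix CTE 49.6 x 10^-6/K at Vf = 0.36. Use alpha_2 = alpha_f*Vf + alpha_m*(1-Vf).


alpha_2 = alpha_f*Vf + alpha_m*(1-Vf) = 12.5*0.36 + 49.6*0.64 = 36.2 x 10^-6/K

36.2 x 10^-6/K


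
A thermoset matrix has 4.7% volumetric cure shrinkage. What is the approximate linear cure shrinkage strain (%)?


Linear shrinkage ≈ vol_shrink/3 = 4.7/3 = 1.567%

1.567%


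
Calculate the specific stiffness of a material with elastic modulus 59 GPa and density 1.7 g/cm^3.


Specific stiffness = E/rho = 59/1.7 = 34.7 GPa/(g/cm^3)

34.7 GPa/(g/cm^3)


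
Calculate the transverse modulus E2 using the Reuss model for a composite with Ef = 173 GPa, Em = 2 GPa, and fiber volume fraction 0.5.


1/E2 = Vf/Ef + (1-Vf)/Em = 0.5/173 + 0.5/2
E2 = 3.95 GPa

3.95 GPa


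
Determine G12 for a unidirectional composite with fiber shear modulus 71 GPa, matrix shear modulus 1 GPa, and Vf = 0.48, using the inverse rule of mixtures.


1/G12 = Vf/Gf + (1-Vf)/Gm = 0.48/71 + 0.52/1
G12 = 1.9 GPa

1.9 GPa


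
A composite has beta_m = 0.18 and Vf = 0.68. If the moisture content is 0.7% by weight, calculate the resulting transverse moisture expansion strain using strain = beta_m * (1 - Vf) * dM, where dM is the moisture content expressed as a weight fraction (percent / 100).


dM = 0.7/100 = 0.007
strain = beta_m * (1-Vf) * dM = 0.18 * 0.32 * 0.007 = 0.0004032

0.0004032


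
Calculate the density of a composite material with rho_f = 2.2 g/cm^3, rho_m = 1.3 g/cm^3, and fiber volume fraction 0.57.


rho_c = rho_f*Vf + rho_m*(1-Vf) = 2.2*0.57 + 1.3*0.43 = 1.813 g/cm^3

1.813 g/cm^3


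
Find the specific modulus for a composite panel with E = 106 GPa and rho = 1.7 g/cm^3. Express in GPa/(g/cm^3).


Specific stiffness = E/rho = 106/1.7 = 62.4 GPa/(g/cm^3)

62.4 GPa/(g/cm^3)


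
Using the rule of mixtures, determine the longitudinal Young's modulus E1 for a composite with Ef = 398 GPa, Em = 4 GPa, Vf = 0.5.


E1 = Ef*Vf + Em*(1-Vf) = 398*0.5 + 4*0.5 = 201.0 GPa

201.0 GPa


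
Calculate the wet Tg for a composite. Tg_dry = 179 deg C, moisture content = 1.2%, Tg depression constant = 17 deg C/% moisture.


Tg_wet = Tg_dry - k*moisture = 179 - 17*1.2 = 158.6 deg C

158.6 deg C


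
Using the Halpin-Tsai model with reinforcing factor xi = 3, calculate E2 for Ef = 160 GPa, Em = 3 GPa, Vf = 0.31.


eta = (Ef/Em - 1)/(Ef/Em + xi) = (53.3333 - 1)/(53.3333 + 3) = 0.929
E2 = Em*(1+xi*eta*Vf)/(1-eta*Vf) = 7.85 GPa

7.85 GPa


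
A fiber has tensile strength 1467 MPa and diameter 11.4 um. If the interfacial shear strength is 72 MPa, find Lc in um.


Lc = sigma_f * d / (2 * tau_i) = 1467 * 11.4 / (2 * 72) = 116.1 um

116.1 um


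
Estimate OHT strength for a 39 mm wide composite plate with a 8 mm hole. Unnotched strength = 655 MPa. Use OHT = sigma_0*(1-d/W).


OHT = sigma_0*(1-d/W) = 655*(1-8/39) = 520.6 MPa

520.6 MPa


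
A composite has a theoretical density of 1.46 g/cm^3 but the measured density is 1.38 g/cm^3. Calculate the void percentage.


Void% = (rho_theo - rho_actual)/rho_theo * 100 = (1.46 - 1.38)/1.46 * 100 = 5.48%

5.48%


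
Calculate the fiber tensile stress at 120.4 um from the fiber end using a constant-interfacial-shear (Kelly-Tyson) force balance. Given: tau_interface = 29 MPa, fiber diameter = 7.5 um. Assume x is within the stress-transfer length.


Force balance: sigma_f * (pi*d^2/4) = tau * (pi*d) * x  ->  sigma_f = 4 * tau * x / d
sigma_f = 4 * 29 * 120.4 / 7.5 = 1862.2 MPa

1862.2 MPa


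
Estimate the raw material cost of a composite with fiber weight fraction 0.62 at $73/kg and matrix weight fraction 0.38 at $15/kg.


Cost = cost_f*Wf + cost_m*Wm = 73*0.62 + 15*0.38 = $50.96/kg

$50.96/kg


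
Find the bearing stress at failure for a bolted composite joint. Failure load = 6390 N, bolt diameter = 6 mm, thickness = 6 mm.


sigma_br = F/(d*h) = 6390/(6*6) = 177.5 MPa

177.5 MPa


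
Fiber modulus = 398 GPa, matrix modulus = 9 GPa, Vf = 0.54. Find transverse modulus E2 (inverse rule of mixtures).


1/E2 = Vf/Ef + (1-Vf)/Em = 0.54/398 + 0.46/9
E2 = 19.06 GPa

19.06 GPa


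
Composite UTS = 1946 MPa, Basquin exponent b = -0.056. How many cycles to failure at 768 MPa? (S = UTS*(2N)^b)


N = 0.5 * (S/UTS)^(1/b) = 0.5 * (768/1946)^(1/-0.056) = 8.1163e+06 cycles

8.1163e+06 cycles


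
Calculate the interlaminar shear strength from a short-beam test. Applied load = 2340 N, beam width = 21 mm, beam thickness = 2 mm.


ILSS = 3F/(4bh) = 3*2340/(4*21*2) = 41.79 MPa

41.79 MPa


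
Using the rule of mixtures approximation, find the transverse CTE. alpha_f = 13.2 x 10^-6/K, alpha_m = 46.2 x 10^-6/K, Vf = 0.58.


alpha_2 = alpha_f*Vf + alpha_m*(1-Vf) = 13.2*0.58 + 46.2*0.42 = 27.1 x 10^-6/K

27.1 x 10^-6/K


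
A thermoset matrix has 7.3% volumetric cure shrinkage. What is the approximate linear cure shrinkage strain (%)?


Linear shrinkage ≈ vol_shrink/3 = 7.3/3 = 2.433%

2.433%


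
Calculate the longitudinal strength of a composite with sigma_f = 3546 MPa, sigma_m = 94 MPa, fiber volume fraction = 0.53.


sigma_1 = sigma_f*Vf + sigma_m*(1-Vf) = 3546*0.53 + 94*0.47 = 1923.6 MPa

1923.6 MPa


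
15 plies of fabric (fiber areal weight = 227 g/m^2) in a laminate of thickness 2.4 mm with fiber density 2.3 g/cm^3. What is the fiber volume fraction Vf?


Vf = n * FAW / (rho_f * h * 1000) = 15 * 227 / (2.3 * 2.4 * 1000) = 0.6168

0.6168


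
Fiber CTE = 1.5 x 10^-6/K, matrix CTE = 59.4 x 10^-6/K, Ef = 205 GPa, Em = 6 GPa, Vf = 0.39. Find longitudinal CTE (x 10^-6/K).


E1 = Ef*Vf + Em*(1-Vf) = 83.61
alpha_1 = (alpha_f*Ef*Vf + alpha_m*Em*(1-Vf))/E1 = 4.03 x 10^-6/K

4.03 x 10^-6/K


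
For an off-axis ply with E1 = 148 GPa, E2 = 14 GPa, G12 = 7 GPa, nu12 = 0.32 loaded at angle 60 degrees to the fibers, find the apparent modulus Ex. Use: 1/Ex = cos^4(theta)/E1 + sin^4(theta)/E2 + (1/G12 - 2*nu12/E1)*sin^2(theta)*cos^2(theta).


cos^4(60) = 0.0625, sin^4(60) = 0.5625, sin^2(60)*cos^2(60) = 0.1875
1/G12 - 2*nu12/E1 = 1/7 - 2*0.32/148 = 0.138533 GPa^-1
1/Ex = 0.0625/148 + 0.5625/14 + 0.138533*0.1875 = 0.0665758 GPa^-1
Ex = 15.02 GPa

15.02 GPa


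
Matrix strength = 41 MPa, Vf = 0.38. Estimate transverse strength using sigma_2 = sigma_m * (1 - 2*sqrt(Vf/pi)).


factor = 1 - 2*sqrt(0.38/pi) = 0.3044
sigma_2 = 41 * 0.3044 = 12.48 MPa

12.48 MPa


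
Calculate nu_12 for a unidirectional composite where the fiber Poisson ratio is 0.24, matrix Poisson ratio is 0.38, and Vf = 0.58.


nu_12 = nu_f*Vf + nu_m*(1-Vf) = 0.24*0.58 + 0.38*0.42 = 0.2988

0.2988


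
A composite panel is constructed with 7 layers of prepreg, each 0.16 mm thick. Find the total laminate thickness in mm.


h = n * t_ply = 7 * 0.16 = 1.12 mm

1.12 mm


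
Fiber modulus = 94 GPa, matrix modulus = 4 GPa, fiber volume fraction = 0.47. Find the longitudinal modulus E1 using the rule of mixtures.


E1 = Ef*Vf + Em*(1-Vf) = 94*0.47 + 4*0.53 = 46.3 GPa

46.3 GPa


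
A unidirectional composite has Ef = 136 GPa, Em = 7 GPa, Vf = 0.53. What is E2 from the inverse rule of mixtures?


1/E2 = Vf/Ef + (1-Vf)/Em = 0.53/136 + 0.47/7
E2 = 14.08 GPa

14.08 GPa


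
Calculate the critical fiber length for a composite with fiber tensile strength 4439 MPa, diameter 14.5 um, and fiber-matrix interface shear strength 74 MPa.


Lc = sigma_f * d / (2 * tau_i) = 4439 * 14.5 / (2 * 74) = 434.9 um

434.9 um


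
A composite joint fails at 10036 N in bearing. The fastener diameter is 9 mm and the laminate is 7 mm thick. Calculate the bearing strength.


sigma_br = F/(d*h) = 10036/(9*7) = 159.3 MPa

159.3 MPa


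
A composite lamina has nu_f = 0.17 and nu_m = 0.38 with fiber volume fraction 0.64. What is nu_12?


nu_12 = nu_f*Vf + nu_m*(1-Vf) = 0.17*0.64 + 0.38*0.36 = 0.2456

0.2456


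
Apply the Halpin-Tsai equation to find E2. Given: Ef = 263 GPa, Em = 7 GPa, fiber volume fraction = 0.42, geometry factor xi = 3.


eta = (Ef/Em - 1)/(Ef/Em + xi) = (37.5714 - 1)/(37.5714 + 3) = 0.9014
E2 = Em*(1+xi*eta*Vf)/(1-eta*Vf) = 24.06 GPa

24.06 GPa


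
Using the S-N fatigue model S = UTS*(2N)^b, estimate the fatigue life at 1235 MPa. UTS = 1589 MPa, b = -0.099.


N = 0.5 * (S/UTS)^(1/b) = 0.5 * (1235/1589)^(1/-0.099) = 6.3767 cycles

6.3767 cycles


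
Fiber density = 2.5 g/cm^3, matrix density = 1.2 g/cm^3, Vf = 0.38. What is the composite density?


rho_c = rho_f*Vf + rho_m*(1-Vf) = 2.5*0.38 + 1.2*0.62 = 1.694 g/cm^3

1.694 g/cm^3


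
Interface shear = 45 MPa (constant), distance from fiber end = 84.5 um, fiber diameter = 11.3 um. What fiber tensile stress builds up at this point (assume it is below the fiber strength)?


Force balance: sigma_f * (pi*d^2/4) = tau * (pi*d) * x  ->  sigma_f = 4 * tau * x / d
sigma_f = 4 * 45 * 84.5 / 11.3 = 1346.0 MPa

1346.0 MPa


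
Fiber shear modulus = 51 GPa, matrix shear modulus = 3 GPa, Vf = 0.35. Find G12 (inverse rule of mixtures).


1/G12 = Vf/Gf + (1-Vf)/Gm = 0.35/51 + 0.65/3
G12 = 4.47 GPa

4.47 GPa


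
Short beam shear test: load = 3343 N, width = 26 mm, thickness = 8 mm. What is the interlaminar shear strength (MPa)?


ILSS = 3F/(4bh) = 3*3343/(4*26*8) = 12.05 MPa

12.05 MPa


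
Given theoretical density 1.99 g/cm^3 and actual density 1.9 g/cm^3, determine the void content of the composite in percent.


Void% = (rho_theo - rho_actual)/rho_theo * 100 = (1.99 - 1.9)/1.99 * 100 = 4.52%

4.52%


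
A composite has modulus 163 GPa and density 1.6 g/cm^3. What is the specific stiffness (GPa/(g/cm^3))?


Specific stiffness = E/rho = 163/1.6 = 101.9 GPa/(g/cm^3)

101.9 GPa/(g/cm^3)


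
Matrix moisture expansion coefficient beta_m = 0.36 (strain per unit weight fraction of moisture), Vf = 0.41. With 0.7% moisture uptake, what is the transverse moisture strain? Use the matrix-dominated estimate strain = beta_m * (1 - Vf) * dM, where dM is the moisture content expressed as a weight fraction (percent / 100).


dM = 0.7/100 = 0.007
strain = beta_m * (1-Vf) * dM = 0.36 * 0.59 * 0.007 = 0.0014868

0.0014868


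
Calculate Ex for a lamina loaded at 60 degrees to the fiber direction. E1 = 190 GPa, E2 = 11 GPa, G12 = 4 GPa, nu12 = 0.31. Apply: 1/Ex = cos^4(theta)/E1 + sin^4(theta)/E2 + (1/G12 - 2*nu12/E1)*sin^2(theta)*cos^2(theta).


cos^4(60) = 0.0625, sin^4(60) = 0.5625, sin^2(60)*cos^2(60) = 0.1875
1/G12 - 2*nu12/E1 = 1/4 - 2*0.31/190 = 0.246737 GPa^-1
1/Ex = 0.0625/190 + 0.5625/11 + 0.246737*0.1875 = 0.0977285 GPa^-1
Ex = 10.23 GPa

10.23 GPa


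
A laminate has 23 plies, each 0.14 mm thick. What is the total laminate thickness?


h = n * t_ply = 23 * 0.14 = 3.22 mm

3.22 mm


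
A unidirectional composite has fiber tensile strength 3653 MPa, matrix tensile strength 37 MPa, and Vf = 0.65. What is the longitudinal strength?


sigma_1 = sigma_f*Vf + sigma_m*(1-Vf) = 3653*0.65 + 37*0.35 = 2387.4 MPa

2387.4 MPa


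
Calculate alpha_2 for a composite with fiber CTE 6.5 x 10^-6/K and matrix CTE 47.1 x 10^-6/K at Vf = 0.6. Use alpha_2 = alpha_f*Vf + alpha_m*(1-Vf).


alpha_2 = alpha_f*Vf + alpha_m*(1-Vf) = 6.5*0.6 + 47.1*0.4 = 22.7 x 10^-6/K

22.7 x 10^-6/K


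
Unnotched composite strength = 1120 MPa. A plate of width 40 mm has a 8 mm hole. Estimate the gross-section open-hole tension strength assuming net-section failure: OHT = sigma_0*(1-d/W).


OHT = sigma_0*(1-d/W) = 1120*(1-8/40) = 896.0 MPa

896.0 MPa


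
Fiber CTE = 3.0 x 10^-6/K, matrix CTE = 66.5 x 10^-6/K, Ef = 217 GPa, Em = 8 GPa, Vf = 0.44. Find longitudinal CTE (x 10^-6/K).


E1 = Ef*Vf + Em*(1-Vf) = 99.96
alpha_1 = (alpha_f*Ef*Vf + alpha_m*Em*(1-Vf))/E1 = 5.85 x 10^-6/K

5.85 x 10^-6/K


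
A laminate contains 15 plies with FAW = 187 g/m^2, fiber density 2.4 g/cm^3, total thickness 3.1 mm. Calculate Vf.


Vf = n * FAW / (rho_f * h * 1000) = 15 * 187 / (2.4 * 3.1 * 1000) = 0.377

0.377


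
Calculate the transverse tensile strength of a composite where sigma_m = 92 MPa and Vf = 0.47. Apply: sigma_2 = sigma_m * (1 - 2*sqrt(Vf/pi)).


factor = 1 - 2*sqrt(0.47/pi) = 0.2264
sigma_2 = 92 * 0.2264 = 20.83 MPa

20.83 MPa


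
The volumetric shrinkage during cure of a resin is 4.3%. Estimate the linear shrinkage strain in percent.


Linear shrinkage ≈ vol_shrink/3 = 4.3/3 = 1.433%

1.433%


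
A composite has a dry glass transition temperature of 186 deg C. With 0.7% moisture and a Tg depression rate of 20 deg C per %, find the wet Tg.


Tg_wet = Tg_dry - k*moisture = 186 - 20*0.7 = 172.0 deg C

172.0 deg C


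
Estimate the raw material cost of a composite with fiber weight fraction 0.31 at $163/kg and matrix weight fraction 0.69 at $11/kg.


Cost = cost_f*Wf + cost_m*Wm = 163*0.31 + 11*0.69 = $58.12/kg

$58.12/kg


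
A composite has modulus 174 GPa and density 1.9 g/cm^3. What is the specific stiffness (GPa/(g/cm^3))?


Specific stiffness = E/rho = 174/1.9 = 91.6 GPa/(g/cm^3)

91.6 GPa/(g/cm^3)


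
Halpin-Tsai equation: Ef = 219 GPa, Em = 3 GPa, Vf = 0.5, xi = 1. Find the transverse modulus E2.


eta = (Ef/Em - 1)/(Ef/Em + xi) = (73.0 - 1)/(73.0 + 1) = 0.973
E2 = Em*(1+xi*eta*Vf)/(1-eta*Vf) = 8.68 GPa

8.68 GPa


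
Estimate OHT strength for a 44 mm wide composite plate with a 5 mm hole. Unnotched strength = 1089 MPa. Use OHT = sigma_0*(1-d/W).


OHT = sigma_0*(1-d/W) = 1089*(1-5/44) = 965.3 MPa

965.3 MPa


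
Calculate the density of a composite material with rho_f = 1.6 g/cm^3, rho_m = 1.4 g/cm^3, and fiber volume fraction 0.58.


rho_c = rho_f*Vf + rho_m*(1-Vf) = 1.6*0.58 + 1.4*0.42 = 1.516 g/cm^3

1.516 g/cm^3


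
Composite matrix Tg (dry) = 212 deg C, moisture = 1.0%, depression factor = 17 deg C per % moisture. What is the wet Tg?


Tg_wet = Tg_dry - k*moisture = 212 - 17*1.0 = 195.0 deg C

195.0 deg C


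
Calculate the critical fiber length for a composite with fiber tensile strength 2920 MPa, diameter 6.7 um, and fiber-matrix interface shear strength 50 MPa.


Lc = sigma_f * d / (2 * tau_i) = 2920 * 6.7 / (2 * 50) = 195.6 um

195.6 um


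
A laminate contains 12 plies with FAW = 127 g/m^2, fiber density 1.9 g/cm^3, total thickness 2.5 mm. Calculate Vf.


Vf = n * FAW / (rho_f * h * 1000) = 12 * 127 / (1.9 * 2.5 * 1000) = 0.3208

0.3208


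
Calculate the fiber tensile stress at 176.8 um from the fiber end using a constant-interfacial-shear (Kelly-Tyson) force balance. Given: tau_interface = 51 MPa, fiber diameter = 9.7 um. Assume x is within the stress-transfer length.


Force balance: sigma_f * (pi*d^2/4) = tau * (pi*d) * x  ->  sigma_f = 4 * tau * x / d
sigma_f = 4 * 51 * 176.8 / 9.7 = 3718.3 MPa

3718.3 MPa


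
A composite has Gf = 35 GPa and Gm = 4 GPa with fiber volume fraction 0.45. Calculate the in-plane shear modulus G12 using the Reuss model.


1/G12 = Vf/Gf + (1-Vf)/Gm = 0.45/35 + 0.55/4
G12 = 6.65 GPa

6.65 GPa


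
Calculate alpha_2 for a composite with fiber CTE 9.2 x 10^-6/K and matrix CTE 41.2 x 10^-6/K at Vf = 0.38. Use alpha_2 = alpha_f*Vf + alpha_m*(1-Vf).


alpha_2 = alpha_f*Vf + alpha_m*(1-Vf) = 9.2*0.38 + 41.2*0.62 = 29.0 x 10^-6/K

29.0 x 10^-6/K


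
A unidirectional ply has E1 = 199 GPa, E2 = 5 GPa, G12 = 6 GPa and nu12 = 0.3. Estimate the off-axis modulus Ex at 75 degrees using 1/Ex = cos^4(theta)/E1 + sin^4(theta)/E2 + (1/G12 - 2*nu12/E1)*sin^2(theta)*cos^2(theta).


cos^4(75) = 0.004487, sin^4(75) = 0.870513, sin^2(75)*cos^2(75) = 0.0625
1/G12 - 2*nu12/E1 = 1/6 - 2*0.3/199 = 0.163652 GPa^-1
1/Ex = 0.004487/199 + 0.870513/5 + 0.163652*0.0625 = 0.1843533 GPa^-1
Ex = 5.42 GPa

5.42 GPa


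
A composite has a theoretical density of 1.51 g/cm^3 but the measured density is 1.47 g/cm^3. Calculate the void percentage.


Void% = (rho_theo - rho_actual)/rho_theo * 100 = (1.51 - 1.47)/1.51 * 100 = 2.65%

2.65%


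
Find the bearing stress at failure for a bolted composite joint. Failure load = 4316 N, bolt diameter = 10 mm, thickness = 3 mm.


sigma_br = F/(d*h) = 4316/(10*3) = 143.9 MPa

143.9 MPa


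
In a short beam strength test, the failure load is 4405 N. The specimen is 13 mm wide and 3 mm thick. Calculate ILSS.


ILSS = 3F/(4bh) = 3*4405/(4*13*3) = 84.71 MPa

84.71 MPa


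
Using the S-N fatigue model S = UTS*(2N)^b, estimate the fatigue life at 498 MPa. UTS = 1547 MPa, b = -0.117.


N = 0.5 * (S/UTS)^(1/b) = 0.5 * (498/1547)^(1/-0.117) = 8059.8829 cycles

8059.8829 cycles


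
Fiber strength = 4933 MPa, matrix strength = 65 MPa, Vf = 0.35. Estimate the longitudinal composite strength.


sigma_1 = sigma_f*Vf + sigma_m*(1-Vf) = 4933*0.35 + 65*0.65 = 1768.8 MPa

1768.8 MPa


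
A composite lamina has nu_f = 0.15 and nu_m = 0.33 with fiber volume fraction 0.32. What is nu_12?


nu_12 = nu_f*Vf + nu_m*(1-Vf) = 0.15*0.32 + 0.33*0.68 = 0.2724

0.2724


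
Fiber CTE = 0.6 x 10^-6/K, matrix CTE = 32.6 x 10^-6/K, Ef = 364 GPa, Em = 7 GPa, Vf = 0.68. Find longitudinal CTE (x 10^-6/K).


E1 = Ef*Vf + Em*(1-Vf) = 249.76
alpha_1 = (alpha_f*Ef*Vf + alpha_m*Em*(1-Vf))/E1 = 0.89 x 10^-6/K

0.89 x 10^-6/K


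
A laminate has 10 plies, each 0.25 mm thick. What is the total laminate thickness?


h = n * t_ply = 10 * 0.25 = 2.5 mm

2.5 mm


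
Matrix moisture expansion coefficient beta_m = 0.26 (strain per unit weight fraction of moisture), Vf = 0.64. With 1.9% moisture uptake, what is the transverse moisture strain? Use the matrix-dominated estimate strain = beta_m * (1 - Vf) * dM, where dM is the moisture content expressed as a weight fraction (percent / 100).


dM = 1.9/100 = 0.019
strain = beta_m * (1-Vf) * dM = 0.26 * 0.36 * 0.019 = 0.0017784

0.0017784


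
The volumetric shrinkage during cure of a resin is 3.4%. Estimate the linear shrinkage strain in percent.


Linear shrinkage ≈ vol_shrink/3 = 3.4/3 = 1.133%

1.133%


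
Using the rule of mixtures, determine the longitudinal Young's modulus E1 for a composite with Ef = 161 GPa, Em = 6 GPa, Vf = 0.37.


E1 = Ef*Vf + Em*(1-Vf) = 161*0.37 + 6*0.63 = 63.35 GPa

63.35 GPa


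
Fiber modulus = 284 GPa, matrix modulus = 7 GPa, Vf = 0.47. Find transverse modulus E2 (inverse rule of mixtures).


1/E2 = Vf/Ef + (1-Vf)/Em = 0.47/284 + 0.53/7
E2 = 12.93 GPa

12.93 GPa


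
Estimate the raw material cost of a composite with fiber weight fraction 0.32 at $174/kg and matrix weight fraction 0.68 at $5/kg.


Cost = cost_f*Wf + cost_m*Wm = 174*0.32 + 5*0.68 = $59.08/kg

$59.08/kg


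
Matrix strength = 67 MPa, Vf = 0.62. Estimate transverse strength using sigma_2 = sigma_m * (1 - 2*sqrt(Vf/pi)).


factor = 1 - 2*sqrt(0.62/pi) = 0.1115
sigma_2 = 67 * 0.1115 = 7.47 MPa

7.47 MPa


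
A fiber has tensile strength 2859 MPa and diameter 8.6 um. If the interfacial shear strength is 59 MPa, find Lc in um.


Lc = sigma_f * d / (2 * tau_i) = 2859 * 8.6 / (2 * 59) = 208.4 um

208.4 um


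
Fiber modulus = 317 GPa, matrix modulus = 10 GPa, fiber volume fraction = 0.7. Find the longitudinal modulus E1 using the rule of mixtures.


E1 = Ef*Vf + Em*(1-Vf) = 317*0.7 + 10*0.3 = 224.9 GPa

224.9 GPa


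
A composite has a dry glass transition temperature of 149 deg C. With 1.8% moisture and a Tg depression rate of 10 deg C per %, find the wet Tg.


Tg_wet = Tg_dry - k*moisture = 149 - 10*1.8 = 131.0 deg C

131.0 deg C


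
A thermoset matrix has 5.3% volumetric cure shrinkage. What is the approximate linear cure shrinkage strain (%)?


Linear shrinkage ≈ vol_shrink/3 = 5.3/3 = 1.767%

1.767%


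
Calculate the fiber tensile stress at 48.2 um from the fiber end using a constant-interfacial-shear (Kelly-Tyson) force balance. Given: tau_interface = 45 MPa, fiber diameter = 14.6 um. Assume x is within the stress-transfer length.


Force balance: sigma_f * (pi*d^2/4) = tau * (pi*d) * x  ->  sigma_f = 4 * tau * x / d
sigma_f = 4 * 45 * 48.2 / 14.6 = 594.2 MPa

594.2 MPa


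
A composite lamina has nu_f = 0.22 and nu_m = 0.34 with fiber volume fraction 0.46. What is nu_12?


nu_12 = nu_f*Vf + nu_m*(1-Vf) = 0.22*0.46 + 0.34*0.54 = 0.2848

0.2848


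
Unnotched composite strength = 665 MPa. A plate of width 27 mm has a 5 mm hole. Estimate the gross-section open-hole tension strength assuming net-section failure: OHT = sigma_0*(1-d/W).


OHT = sigma_0*(1-d/W) = 665*(1-5/27) = 541.9 MPa

541.9 MPa


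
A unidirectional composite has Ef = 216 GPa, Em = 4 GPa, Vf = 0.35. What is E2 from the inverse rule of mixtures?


1/E2 = Vf/Ef + (1-Vf)/Em = 0.35/216 + 0.65/4
E2 = 6.09 GPa

6.09 GPa


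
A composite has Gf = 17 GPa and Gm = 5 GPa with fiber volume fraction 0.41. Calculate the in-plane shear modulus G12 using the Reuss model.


1/G12 = Vf/Gf + (1-Vf)/Gm = 0.41/17 + 0.59/5
G12 = 7.04 GPa

7.04 GPa


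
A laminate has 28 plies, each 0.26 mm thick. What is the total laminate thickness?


h = n * t_ply = 28 * 0.26 = 7.28 mm

7.28 mm


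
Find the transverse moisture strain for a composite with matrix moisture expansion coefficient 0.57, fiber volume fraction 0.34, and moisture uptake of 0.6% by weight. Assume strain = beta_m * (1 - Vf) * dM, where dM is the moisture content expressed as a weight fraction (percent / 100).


dM = 0.6/100 = 0.006
strain = beta_m * (1-Vf) * dM = 0.57 * 0.66 * 0.006 = 0.0022572

0.0022572


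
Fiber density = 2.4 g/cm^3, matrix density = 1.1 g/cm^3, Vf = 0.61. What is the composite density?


rho_c = rho_f*Vf + rho_m*(1-Vf) = 2.4*0.61 + 1.1*0.39 = 1.893 g/cm^3

1.893 g/cm^3


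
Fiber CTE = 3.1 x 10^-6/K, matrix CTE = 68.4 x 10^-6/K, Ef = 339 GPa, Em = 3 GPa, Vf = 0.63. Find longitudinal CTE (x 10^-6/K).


E1 = Ef*Vf + Em*(1-Vf) = 214.68
alpha_1 = (alpha_f*Ef*Vf + alpha_m*Em*(1-Vf))/E1 = 3.44 x 10^-6/K

3.44 x 10^-6/K


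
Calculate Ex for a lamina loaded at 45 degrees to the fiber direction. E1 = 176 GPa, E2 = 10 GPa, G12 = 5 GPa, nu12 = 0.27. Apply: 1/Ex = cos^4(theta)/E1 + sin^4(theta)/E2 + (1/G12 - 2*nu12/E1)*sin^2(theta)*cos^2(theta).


cos^4(45) = 0.25, sin^4(45) = 0.25, sin^2(45)*cos^2(45) = 0.25
1/G12 - 2*nu12/E1 = 1/5 - 2*0.27/176 = 0.196932 GPa^-1
1/Ex = 0.25/176 + 0.25/10 + 0.196932*0.25 = 0.0756534 GPa^-1
Ex = 13.22 GPa

13.22 GPa


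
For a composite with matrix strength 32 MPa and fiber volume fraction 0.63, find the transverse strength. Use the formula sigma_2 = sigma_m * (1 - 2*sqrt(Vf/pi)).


factor = 1 - 2*sqrt(0.63/pi) = 0.1044
sigma_2 = 32 * 0.1044 = 3.34 MPa

3.34 MPa


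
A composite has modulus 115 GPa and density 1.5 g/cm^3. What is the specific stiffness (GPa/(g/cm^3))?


Specific stiffness = E/rho = 115/1.5 = 76.7 GPa/(g/cm^3)

76.7 GPa/(g/cm^3)


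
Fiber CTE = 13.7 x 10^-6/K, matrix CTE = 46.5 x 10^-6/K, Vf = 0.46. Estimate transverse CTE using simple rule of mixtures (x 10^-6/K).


alpha_2 = alpha_f*Vf + alpha_m*(1-Vf) = 13.7*0.46 + 46.5*0.54 = 31.4 x 10^-6/K

31.4 x 10^-6/K


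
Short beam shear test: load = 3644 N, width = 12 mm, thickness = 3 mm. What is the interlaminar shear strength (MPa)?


ILSS = 3F/(4bh) = 3*3644/(4*12*3) = 75.92 MPa

75.92 MPa


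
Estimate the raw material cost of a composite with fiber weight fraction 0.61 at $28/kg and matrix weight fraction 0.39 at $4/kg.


Cost = cost_f*Wf + cost_m*Wm = 28*0.61 + 4*0.39 = $18.64/kg

$18.64/kg


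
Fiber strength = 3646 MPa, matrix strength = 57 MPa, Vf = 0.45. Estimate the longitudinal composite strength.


sigma_1 = sigma_f*Vf + sigma_m*(1-Vf) = 3646*0.45 + 57*0.55 = 1672.1 MPa

1672.1 MPa


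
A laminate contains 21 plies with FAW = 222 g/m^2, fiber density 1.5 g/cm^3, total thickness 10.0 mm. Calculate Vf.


Vf = n * FAW / (rho_f * h * 1000) = 21 * 222 / (1.5 * 10.0 * 1000) = 0.3108

0.3108


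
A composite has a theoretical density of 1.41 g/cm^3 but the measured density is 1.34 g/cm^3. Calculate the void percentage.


Void% = (rho_theo - rho_actual)/rho_theo * 100 = (1.41 - 1.34)/1.41 * 100 = 4.96%

4.96%


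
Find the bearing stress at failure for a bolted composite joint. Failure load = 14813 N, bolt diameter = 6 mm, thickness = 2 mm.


sigma_br = F/(d*h) = 14813/(6*2) = 1234.4 MPa

1234.4 MPa


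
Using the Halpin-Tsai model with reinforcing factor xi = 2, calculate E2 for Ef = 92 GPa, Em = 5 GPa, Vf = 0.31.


eta = (Ef/Em - 1)/(Ef/Em + xi) = (18.4 - 1)/(18.4 + 2) = 0.8529
E2 = Em*(1+xi*eta*Vf)/(1-eta*Vf) = 10.39 GPa

10.39 GPa


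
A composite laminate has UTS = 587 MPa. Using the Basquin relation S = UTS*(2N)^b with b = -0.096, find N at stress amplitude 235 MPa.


N = 0.5 * (S/UTS)^(1/b) = 0.5 * (235/587)^(1/-0.096) = 6923.5154 cycles

6923.5154 cycles


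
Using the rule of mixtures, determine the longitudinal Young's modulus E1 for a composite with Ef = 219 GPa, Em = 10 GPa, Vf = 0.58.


E1 = Ef*Vf + Em*(1-Vf) = 219*0.58 + 10*0.42 = 131.22 GPa

131.22 GPa


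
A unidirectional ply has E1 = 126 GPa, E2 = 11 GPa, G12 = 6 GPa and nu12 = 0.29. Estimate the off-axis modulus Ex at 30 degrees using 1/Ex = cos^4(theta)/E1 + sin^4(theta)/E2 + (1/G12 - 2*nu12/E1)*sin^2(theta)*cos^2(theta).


cos^4(30) = 0.5625, sin^4(30) = 0.0625, sin^2(30)*cos^2(30) = 0.1875
1/G12 - 2*nu12/E1 = 1/6 - 2*0.29/126 = 0.162063 GPa^-1
1/Ex = 0.5625/126 + 0.0625/11 + 0.162063*0.1875 = 0.040533 GPa^-1
Ex = 24.67 GPa

24.67 GPa


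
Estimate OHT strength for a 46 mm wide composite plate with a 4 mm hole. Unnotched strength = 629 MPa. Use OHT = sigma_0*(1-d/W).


OHT = sigma_0*(1-d/W) = 629*(1-4/46) = 574.3 MPa

574.3 MPa


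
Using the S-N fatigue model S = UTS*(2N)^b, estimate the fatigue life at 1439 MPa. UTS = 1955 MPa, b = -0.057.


N = 0.5 * (S/UTS)^(1/b) = 0.5 * (1439/1955)^(1/-0.057) = 108.0965 cycles

108.0965 cycles


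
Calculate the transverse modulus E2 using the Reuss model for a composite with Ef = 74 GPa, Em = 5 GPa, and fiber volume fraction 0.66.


1/E2 = Vf/Ef + (1-Vf)/Em = 0.66/74 + 0.34/5
E2 = 13.0 GPa

13.0 GPa


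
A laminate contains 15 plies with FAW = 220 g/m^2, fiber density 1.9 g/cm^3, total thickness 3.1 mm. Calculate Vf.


Vf = n * FAW / (rho_f * h * 1000) = 15 * 220 / (1.9 * 3.1 * 1000) = 0.5603

0.5603


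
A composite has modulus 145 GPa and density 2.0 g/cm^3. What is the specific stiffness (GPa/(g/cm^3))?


Specific stiffness = E/rho = 145/2.0 = 72.5 GPa/(g/cm^3)

72.5 GPa/(g/cm^3)


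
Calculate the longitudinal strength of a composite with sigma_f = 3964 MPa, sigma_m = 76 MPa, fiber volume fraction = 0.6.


sigma_1 = sigma_f*Vf + sigma_m*(1-Vf) = 3964*0.6 + 76*0.4 = 2408.8 MPa

2408.8 MPa


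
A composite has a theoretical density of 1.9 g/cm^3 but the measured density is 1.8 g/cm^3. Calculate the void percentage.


Void% = (rho_theo - rho_actual)/rho_theo * 100 = (1.9 - 1.8)/1.9 * 100 = 5.26%

5.26%


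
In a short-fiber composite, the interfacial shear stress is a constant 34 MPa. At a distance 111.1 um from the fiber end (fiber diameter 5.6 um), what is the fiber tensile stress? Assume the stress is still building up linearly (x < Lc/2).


Force balance: sigma_f * (pi*d^2/4) = tau * (pi*d) * x  ->  sigma_f = 4 * tau * x / d
sigma_f = 4 * 34 * 111.1 / 5.6 = 2698.1 MPa

2698.1 MPa


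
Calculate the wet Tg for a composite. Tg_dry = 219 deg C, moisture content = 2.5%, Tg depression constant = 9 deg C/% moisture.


Tg_wet = Tg_dry - k*moisture = 219 - 9*2.5 = 196.5 deg C

196.5 deg C


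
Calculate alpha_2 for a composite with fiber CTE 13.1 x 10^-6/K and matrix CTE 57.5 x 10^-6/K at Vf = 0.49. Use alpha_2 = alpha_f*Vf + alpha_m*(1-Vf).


alpha_2 = alpha_f*Vf + alpha_m*(1-Vf) = 13.1*0.49 + 57.5*0.51 = 35.7 x 10^-6/K

35.7 x 10^-6/K


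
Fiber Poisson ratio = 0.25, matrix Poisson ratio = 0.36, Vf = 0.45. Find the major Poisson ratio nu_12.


nu_12 = nu_f*Vf + nu_m*(1-Vf) = 0.25*0.45 + 0.36*0.55 = 0.3105

0.3105


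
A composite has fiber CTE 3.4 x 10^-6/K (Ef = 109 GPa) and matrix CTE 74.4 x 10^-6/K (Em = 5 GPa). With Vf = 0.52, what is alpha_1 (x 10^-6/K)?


E1 = Ef*Vf + Em*(1-Vf) = 59.08
alpha_1 = (alpha_f*Ef*Vf + alpha_m*Em*(1-Vf))/E1 = 6.28 x 10^-6/K

6.28 x 10^-6/K


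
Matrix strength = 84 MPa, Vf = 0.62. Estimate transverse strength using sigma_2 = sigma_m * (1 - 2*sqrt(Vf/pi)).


factor = 1 - 2*sqrt(0.62/pi) = 0.1115
sigma_2 = 84 * 0.1115 = 9.37 MPa

9.37 MPa


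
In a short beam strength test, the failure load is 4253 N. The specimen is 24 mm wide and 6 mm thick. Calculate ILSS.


ILSS = 3F/(4bh) = 3*4253/(4*24*6) = 22.15 MPa

22.15 MPa
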